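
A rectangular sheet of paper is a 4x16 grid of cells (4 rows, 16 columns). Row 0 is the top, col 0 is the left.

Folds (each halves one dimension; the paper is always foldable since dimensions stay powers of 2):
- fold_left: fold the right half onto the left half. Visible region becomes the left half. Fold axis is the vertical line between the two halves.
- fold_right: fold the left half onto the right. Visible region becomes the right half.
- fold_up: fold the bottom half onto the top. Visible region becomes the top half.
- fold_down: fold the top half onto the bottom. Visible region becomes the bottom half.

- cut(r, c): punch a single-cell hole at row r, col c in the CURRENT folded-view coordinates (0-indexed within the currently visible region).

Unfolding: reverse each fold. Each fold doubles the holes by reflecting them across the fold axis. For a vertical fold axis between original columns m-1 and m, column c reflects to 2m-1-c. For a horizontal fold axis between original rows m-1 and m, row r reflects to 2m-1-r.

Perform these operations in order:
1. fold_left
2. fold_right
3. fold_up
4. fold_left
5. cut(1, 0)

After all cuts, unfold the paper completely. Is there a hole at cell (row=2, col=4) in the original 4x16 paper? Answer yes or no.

Op 1 fold_left: fold axis v@8; visible region now rows[0,4) x cols[0,8) = 4x8
Op 2 fold_right: fold axis v@4; visible region now rows[0,4) x cols[4,8) = 4x4
Op 3 fold_up: fold axis h@2; visible region now rows[0,2) x cols[4,8) = 2x4
Op 4 fold_left: fold axis v@6; visible region now rows[0,2) x cols[4,6) = 2x2
Op 5 cut(1, 0): punch at orig (1,4); cuts so far [(1, 4)]; region rows[0,2) x cols[4,6) = 2x2
Unfold 1 (reflect across v@6): 2 holes -> [(1, 4), (1, 7)]
Unfold 2 (reflect across h@2): 4 holes -> [(1, 4), (1, 7), (2, 4), (2, 7)]
Unfold 3 (reflect across v@4): 8 holes -> [(1, 0), (1, 3), (1, 4), (1, 7), (2, 0), (2, 3), (2, 4), (2, 7)]
Unfold 4 (reflect across v@8): 16 holes -> [(1, 0), (1, 3), (1, 4), (1, 7), (1, 8), (1, 11), (1, 12), (1, 15), (2, 0), (2, 3), (2, 4), (2, 7), (2, 8), (2, 11), (2, 12), (2, 15)]
Holes: [(1, 0), (1, 3), (1, 4), (1, 7), (1, 8), (1, 11), (1, 12), (1, 15), (2, 0), (2, 3), (2, 4), (2, 7), (2, 8), (2, 11), (2, 12), (2, 15)]

Answer: yes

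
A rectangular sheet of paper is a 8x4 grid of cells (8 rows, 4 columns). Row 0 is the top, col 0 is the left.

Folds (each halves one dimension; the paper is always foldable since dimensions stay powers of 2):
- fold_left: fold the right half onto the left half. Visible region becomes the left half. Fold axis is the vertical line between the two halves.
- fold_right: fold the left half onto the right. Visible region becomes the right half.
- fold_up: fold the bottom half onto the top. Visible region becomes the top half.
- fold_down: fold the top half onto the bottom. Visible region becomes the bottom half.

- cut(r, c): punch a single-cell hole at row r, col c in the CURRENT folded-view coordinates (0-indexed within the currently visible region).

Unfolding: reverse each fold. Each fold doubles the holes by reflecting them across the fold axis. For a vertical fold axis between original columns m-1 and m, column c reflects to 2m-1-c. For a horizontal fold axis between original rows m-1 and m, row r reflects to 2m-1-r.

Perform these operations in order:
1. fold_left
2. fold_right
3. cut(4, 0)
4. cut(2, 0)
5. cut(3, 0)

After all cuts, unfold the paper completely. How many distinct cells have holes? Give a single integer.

Answer: 12

Derivation:
Op 1 fold_left: fold axis v@2; visible region now rows[0,8) x cols[0,2) = 8x2
Op 2 fold_right: fold axis v@1; visible region now rows[0,8) x cols[1,2) = 8x1
Op 3 cut(4, 0): punch at orig (4,1); cuts so far [(4, 1)]; region rows[0,8) x cols[1,2) = 8x1
Op 4 cut(2, 0): punch at orig (2,1); cuts so far [(2, 1), (4, 1)]; region rows[0,8) x cols[1,2) = 8x1
Op 5 cut(3, 0): punch at orig (3,1); cuts so far [(2, 1), (3, 1), (4, 1)]; region rows[0,8) x cols[1,2) = 8x1
Unfold 1 (reflect across v@1): 6 holes -> [(2, 0), (2, 1), (3, 0), (3, 1), (4, 0), (4, 1)]
Unfold 2 (reflect across v@2): 12 holes -> [(2, 0), (2, 1), (2, 2), (2, 3), (3, 0), (3, 1), (3, 2), (3, 3), (4, 0), (4, 1), (4, 2), (4, 3)]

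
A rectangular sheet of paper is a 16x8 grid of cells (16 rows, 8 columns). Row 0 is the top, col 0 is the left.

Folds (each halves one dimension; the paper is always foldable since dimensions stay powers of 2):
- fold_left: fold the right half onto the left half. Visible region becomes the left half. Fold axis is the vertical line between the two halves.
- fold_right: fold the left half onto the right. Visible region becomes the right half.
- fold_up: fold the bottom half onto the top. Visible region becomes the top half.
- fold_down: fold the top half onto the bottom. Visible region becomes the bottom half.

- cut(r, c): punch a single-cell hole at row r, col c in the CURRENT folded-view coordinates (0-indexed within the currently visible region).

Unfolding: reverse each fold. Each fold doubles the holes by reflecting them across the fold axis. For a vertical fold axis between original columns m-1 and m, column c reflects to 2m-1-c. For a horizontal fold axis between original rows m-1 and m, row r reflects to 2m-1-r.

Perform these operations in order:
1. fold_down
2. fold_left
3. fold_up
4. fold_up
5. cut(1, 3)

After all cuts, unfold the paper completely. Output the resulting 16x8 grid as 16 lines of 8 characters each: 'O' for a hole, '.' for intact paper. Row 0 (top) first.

Op 1 fold_down: fold axis h@8; visible region now rows[8,16) x cols[0,8) = 8x8
Op 2 fold_left: fold axis v@4; visible region now rows[8,16) x cols[0,4) = 8x4
Op 3 fold_up: fold axis h@12; visible region now rows[8,12) x cols[0,4) = 4x4
Op 4 fold_up: fold axis h@10; visible region now rows[8,10) x cols[0,4) = 2x4
Op 5 cut(1, 3): punch at orig (9,3); cuts so far [(9, 3)]; region rows[8,10) x cols[0,4) = 2x4
Unfold 1 (reflect across h@10): 2 holes -> [(9, 3), (10, 3)]
Unfold 2 (reflect across h@12): 4 holes -> [(9, 3), (10, 3), (13, 3), (14, 3)]
Unfold 3 (reflect across v@4): 8 holes -> [(9, 3), (9, 4), (10, 3), (10, 4), (13, 3), (13, 4), (14, 3), (14, 4)]
Unfold 4 (reflect across h@8): 16 holes -> [(1, 3), (1, 4), (2, 3), (2, 4), (5, 3), (5, 4), (6, 3), (6, 4), (9, 3), (9, 4), (10, 3), (10, 4), (13, 3), (13, 4), (14, 3), (14, 4)]

Answer: ........
...OO...
...OO...
........
........
...OO...
...OO...
........
........
...OO...
...OO...
........
........
...OO...
...OO...
........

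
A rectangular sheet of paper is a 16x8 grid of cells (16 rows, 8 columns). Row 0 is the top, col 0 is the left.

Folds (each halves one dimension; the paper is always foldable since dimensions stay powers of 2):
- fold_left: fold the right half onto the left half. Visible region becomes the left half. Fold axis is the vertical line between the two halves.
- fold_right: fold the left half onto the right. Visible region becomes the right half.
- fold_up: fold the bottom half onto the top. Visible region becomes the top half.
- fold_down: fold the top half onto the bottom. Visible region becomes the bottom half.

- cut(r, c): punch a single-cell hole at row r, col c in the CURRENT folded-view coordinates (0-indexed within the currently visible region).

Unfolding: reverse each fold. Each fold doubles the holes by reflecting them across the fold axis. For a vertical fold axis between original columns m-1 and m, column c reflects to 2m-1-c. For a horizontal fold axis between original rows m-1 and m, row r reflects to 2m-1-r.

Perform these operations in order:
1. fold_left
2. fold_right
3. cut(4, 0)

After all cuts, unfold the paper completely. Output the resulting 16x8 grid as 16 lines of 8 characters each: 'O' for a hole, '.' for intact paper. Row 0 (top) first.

Op 1 fold_left: fold axis v@4; visible region now rows[0,16) x cols[0,4) = 16x4
Op 2 fold_right: fold axis v@2; visible region now rows[0,16) x cols[2,4) = 16x2
Op 3 cut(4, 0): punch at orig (4,2); cuts so far [(4, 2)]; region rows[0,16) x cols[2,4) = 16x2
Unfold 1 (reflect across v@2): 2 holes -> [(4, 1), (4, 2)]
Unfold 2 (reflect across v@4): 4 holes -> [(4, 1), (4, 2), (4, 5), (4, 6)]

Answer: ........
........
........
........
.OO..OO.
........
........
........
........
........
........
........
........
........
........
........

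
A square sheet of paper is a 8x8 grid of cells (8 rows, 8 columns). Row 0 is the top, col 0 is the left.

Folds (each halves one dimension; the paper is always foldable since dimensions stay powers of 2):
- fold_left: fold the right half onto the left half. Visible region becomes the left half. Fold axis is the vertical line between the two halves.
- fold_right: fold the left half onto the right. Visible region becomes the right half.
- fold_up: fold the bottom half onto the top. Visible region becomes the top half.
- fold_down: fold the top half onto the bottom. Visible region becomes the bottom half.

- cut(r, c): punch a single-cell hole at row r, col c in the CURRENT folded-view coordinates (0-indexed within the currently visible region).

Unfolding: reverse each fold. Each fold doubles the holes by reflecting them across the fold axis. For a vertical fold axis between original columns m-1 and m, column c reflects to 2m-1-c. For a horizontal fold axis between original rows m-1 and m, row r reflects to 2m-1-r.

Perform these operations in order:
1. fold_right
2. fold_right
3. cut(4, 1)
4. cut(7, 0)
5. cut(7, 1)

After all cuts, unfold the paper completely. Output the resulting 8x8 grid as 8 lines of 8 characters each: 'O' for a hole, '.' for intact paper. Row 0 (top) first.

Op 1 fold_right: fold axis v@4; visible region now rows[0,8) x cols[4,8) = 8x4
Op 2 fold_right: fold axis v@6; visible region now rows[0,8) x cols[6,8) = 8x2
Op 3 cut(4, 1): punch at orig (4,7); cuts so far [(4, 7)]; region rows[0,8) x cols[6,8) = 8x2
Op 4 cut(7, 0): punch at orig (7,6); cuts so far [(4, 7), (7, 6)]; region rows[0,8) x cols[6,8) = 8x2
Op 5 cut(7, 1): punch at orig (7,7); cuts so far [(4, 7), (7, 6), (7, 7)]; region rows[0,8) x cols[6,8) = 8x2
Unfold 1 (reflect across v@6): 6 holes -> [(4, 4), (4, 7), (7, 4), (7, 5), (7, 6), (7, 7)]
Unfold 2 (reflect across v@4): 12 holes -> [(4, 0), (4, 3), (4, 4), (4, 7), (7, 0), (7, 1), (7, 2), (7, 3), (7, 4), (7, 5), (7, 6), (7, 7)]

Answer: ........
........
........
........
O..OO..O
........
........
OOOOOOOO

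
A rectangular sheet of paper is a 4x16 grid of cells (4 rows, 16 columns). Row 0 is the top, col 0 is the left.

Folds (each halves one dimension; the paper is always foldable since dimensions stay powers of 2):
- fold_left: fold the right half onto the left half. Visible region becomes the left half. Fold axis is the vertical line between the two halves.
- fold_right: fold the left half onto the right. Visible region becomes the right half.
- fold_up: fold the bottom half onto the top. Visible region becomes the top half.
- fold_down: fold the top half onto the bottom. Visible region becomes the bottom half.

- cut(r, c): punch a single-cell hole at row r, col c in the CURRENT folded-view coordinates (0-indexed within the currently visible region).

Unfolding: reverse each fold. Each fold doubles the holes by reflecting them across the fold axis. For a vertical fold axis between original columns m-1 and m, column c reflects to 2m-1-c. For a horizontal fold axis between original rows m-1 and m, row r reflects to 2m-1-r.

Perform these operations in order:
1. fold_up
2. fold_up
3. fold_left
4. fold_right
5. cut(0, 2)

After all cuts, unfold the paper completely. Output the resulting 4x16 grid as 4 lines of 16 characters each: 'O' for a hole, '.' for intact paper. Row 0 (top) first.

Op 1 fold_up: fold axis h@2; visible region now rows[0,2) x cols[0,16) = 2x16
Op 2 fold_up: fold axis h@1; visible region now rows[0,1) x cols[0,16) = 1x16
Op 3 fold_left: fold axis v@8; visible region now rows[0,1) x cols[0,8) = 1x8
Op 4 fold_right: fold axis v@4; visible region now rows[0,1) x cols[4,8) = 1x4
Op 5 cut(0, 2): punch at orig (0,6); cuts so far [(0, 6)]; region rows[0,1) x cols[4,8) = 1x4
Unfold 1 (reflect across v@4): 2 holes -> [(0, 1), (0, 6)]
Unfold 2 (reflect across v@8): 4 holes -> [(0, 1), (0, 6), (0, 9), (0, 14)]
Unfold 3 (reflect across h@1): 8 holes -> [(0, 1), (0, 6), (0, 9), (0, 14), (1, 1), (1, 6), (1, 9), (1, 14)]
Unfold 4 (reflect across h@2): 16 holes -> [(0, 1), (0, 6), (0, 9), (0, 14), (1, 1), (1, 6), (1, 9), (1, 14), (2, 1), (2, 6), (2, 9), (2, 14), (3, 1), (3, 6), (3, 9), (3, 14)]

Answer: .O....O..O....O.
.O....O..O....O.
.O....O..O....O.
.O....O..O....O.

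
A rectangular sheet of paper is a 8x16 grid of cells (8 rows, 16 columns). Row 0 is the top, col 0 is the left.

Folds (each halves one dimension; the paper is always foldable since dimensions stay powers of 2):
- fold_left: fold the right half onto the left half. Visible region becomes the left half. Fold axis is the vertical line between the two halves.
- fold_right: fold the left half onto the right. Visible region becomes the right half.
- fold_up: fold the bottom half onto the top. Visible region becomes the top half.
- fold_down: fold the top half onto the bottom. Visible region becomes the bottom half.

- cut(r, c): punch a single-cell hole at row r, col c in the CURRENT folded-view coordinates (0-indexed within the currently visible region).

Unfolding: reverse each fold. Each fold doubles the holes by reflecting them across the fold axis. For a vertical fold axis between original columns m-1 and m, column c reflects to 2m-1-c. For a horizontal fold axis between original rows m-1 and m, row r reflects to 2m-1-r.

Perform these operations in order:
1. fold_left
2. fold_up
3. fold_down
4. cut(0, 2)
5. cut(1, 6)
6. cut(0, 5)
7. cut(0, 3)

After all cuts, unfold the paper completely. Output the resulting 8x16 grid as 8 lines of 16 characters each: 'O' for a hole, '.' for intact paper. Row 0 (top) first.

Op 1 fold_left: fold axis v@8; visible region now rows[0,8) x cols[0,8) = 8x8
Op 2 fold_up: fold axis h@4; visible region now rows[0,4) x cols[0,8) = 4x8
Op 3 fold_down: fold axis h@2; visible region now rows[2,4) x cols[0,8) = 2x8
Op 4 cut(0, 2): punch at orig (2,2); cuts so far [(2, 2)]; region rows[2,4) x cols[0,8) = 2x8
Op 5 cut(1, 6): punch at orig (3,6); cuts so far [(2, 2), (3, 6)]; region rows[2,4) x cols[0,8) = 2x8
Op 6 cut(0, 5): punch at orig (2,5); cuts so far [(2, 2), (2, 5), (3, 6)]; region rows[2,4) x cols[0,8) = 2x8
Op 7 cut(0, 3): punch at orig (2,3); cuts so far [(2, 2), (2, 3), (2, 5), (3, 6)]; region rows[2,4) x cols[0,8) = 2x8
Unfold 1 (reflect across h@2): 8 holes -> [(0, 6), (1, 2), (1, 3), (1, 5), (2, 2), (2, 3), (2, 5), (3, 6)]
Unfold 2 (reflect across h@4): 16 holes -> [(0, 6), (1, 2), (1, 3), (1, 5), (2, 2), (2, 3), (2, 5), (3, 6), (4, 6), (5, 2), (5, 3), (5, 5), (6, 2), (6, 3), (6, 5), (7, 6)]
Unfold 3 (reflect across v@8): 32 holes -> [(0, 6), (0, 9), (1, 2), (1, 3), (1, 5), (1, 10), (1, 12), (1, 13), (2, 2), (2, 3), (2, 5), (2, 10), (2, 12), (2, 13), (3, 6), (3, 9), (4, 6), (4, 9), (5, 2), (5, 3), (5, 5), (5, 10), (5, 12), (5, 13), (6, 2), (6, 3), (6, 5), (6, 10), (6, 12), (6, 13), (7, 6), (7, 9)]

Answer: ......O..O......
..OO.O....O.OO..
..OO.O....O.OO..
......O..O......
......O..O......
..OO.O....O.OO..
..OO.O....O.OO..
......O..O......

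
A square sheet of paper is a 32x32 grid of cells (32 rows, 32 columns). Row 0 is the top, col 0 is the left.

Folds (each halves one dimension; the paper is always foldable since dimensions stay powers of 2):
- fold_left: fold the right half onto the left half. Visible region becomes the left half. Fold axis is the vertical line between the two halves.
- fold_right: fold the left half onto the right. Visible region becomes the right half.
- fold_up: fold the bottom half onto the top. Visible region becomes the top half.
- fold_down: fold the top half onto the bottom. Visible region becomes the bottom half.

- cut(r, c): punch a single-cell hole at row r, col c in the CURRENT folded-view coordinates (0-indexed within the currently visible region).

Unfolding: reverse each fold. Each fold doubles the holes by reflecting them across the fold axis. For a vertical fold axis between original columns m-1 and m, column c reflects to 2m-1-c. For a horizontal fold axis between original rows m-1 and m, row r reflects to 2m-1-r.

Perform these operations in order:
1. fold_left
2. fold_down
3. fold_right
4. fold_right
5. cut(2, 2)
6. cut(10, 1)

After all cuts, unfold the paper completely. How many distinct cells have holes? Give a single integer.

Answer: 32

Derivation:
Op 1 fold_left: fold axis v@16; visible region now rows[0,32) x cols[0,16) = 32x16
Op 2 fold_down: fold axis h@16; visible region now rows[16,32) x cols[0,16) = 16x16
Op 3 fold_right: fold axis v@8; visible region now rows[16,32) x cols[8,16) = 16x8
Op 4 fold_right: fold axis v@12; visible region now rows[16,32) x cols[12,16) = 16x4
Op 5 cut(2, 2): punch at orig (18,14); cuts so far [(18, 14)]; region rows[16,32) x cols[12,16) = 16x4
Op 6 cut(10, 1): punch at orig (26,13); cuts so far [(18, 14), (26, 13)]; region rows[16,32) x cols[12,16) = 16x4
Unfold 1 (reflect across v@12): 4 holes -> [(18, 9), (18, 14), (26, 10), (26, 13)]
Unfold 2 (reflect across v@8): 8 holes -> [(18, 1), (18, 6), (18, 9), (18, 14), (26, 2), (26, 5), (26, 10), (26, 13)]
Unfold 3 (reflect across h@16): 16 holes -> [(5, 2), (5, 5), (5, 10), (5, 13), (13, 1), (13, 6), (13, 9), (13, 14), (18, 1), (18, 6), (18, 9), (18, 14), (26, 2), (26, 5), (26, 10), (26, 13)]
Unfold 4 (reflect across v@16): 32 holes -> [(5, 2), (5, 5), (5, 10), (5, 13), (5, 18), (5, 21), (5, 26), (5, 29), (13, 1), (13, 6), (13, 9), (13, 14), (13, 17), (13, 22), (13, 25), (13, 30), (18, 1), (18, 6), (18, 9), (18, 14), (18, 17), (18, 22), (18, 25), (18, 30), (26, 2), (26, 5), (26, 10), (26, 13), (26, 18), (26, 21), (26, 26), (26, 29)]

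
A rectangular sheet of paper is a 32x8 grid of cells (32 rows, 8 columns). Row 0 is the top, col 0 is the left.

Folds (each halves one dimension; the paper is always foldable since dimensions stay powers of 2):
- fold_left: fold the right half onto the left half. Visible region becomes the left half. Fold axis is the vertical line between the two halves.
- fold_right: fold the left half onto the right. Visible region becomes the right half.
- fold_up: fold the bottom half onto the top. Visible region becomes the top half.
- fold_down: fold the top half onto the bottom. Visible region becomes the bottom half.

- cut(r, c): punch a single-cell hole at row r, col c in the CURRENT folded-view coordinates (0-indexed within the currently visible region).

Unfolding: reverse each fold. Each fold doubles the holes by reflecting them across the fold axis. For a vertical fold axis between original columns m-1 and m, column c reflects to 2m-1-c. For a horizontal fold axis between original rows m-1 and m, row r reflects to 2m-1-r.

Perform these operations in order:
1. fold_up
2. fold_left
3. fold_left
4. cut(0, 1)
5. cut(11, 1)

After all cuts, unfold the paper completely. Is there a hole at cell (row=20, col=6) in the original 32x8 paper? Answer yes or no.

Op 1 fold_up: fold axis h@16; visible region now rows[0,16) x cols[0,8) = 16x8
Op 2 fold_left: fold axis v@4; visible region now rows[0,16) x cols[0,4) = 16x4
Op 3 fold_left: fold axis v@2; visible region now rows[0,16) x cols[0,2) = 16x2
Op 4 cut(0, 1): punch at orig (0,1); cuts so far [(0, 1)]; region rows[0,16) x cols[0,2) = 16x2
Op 5 cut(11, 1): punch at orig (11,1); cuts so far [(0, 1), (11, 1)]; region rows[0,16) x cols[0,2) = 16x2
Unfold 1 (reflect across v@2): 4 holes -> [(0, 1), (0, 2), (11, 1), (11, 2)]
Unfold 2 (reflect across v@4): 8 holes -> [(0, 1), (0, 2), (0, 5), (0, 6), (11, 1), (11, 2), (11, 5), (11, 6)]
Unfold 3 (reflect across h@16): 16 holes -> [(0, 1), (0, 2), (0, 5), (0, 6), (11, 1), (11, 2), (11, 5), (11, 6), (20, 1), (20, 2), (20, 5), (20, 6), (31, 1), (31, 2), (31, 5), (31, 6)]
Holes: [(0, 1), (0, 2), (0, 5), (0, 6), (11, 1), (11, 2), (11, 5), (11, 6), (20, 1), (20, 2), (20, 5), (20, 6), (31, 1), (31, 2), (31, 5), (31, 6)]

Answer: yes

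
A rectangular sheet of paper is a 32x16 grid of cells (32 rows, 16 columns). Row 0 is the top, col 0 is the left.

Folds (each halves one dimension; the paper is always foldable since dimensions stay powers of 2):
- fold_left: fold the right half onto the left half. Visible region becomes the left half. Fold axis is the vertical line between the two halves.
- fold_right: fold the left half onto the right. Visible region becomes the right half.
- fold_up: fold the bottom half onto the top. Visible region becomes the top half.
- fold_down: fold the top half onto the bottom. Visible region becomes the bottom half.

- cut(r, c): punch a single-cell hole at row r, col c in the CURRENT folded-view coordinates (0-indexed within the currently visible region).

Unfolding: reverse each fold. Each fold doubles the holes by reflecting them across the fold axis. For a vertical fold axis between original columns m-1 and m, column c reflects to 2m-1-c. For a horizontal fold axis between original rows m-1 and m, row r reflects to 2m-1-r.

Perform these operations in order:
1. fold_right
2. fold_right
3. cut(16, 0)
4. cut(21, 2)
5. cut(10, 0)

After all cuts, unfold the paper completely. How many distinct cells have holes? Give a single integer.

Op 1 fold_right: fold axis v@8; visible region now rows[0,32) x cols[8,16) = 32x8
Op 2 fold_right: fold axis v@12; visible region now rows[0,32) x cols[12,16) = 32x4
Op 3 cut(16, 0): punch at orig (16,12); cuts so far [(16, 12)]; region rows[0,32) x cols[12,16) = 32x4
Op 4 cut(21, 2): punch at orig (21,14); cuts so far [(16, 12), (21, 14)]; region rows[0,32) x cols[12,16) = 32x4
Op 5 cut(10, 0): punch at orig (10,12); cuts so far [(10, 12), (16, 12), (21, 14)]; region rows[0,32) x cols[12,16) = 32x4
Unfold 1 (reflect across v@12): 6 holes -> [(10, 11), (10, 12), (16, 11), (16, 12), (21, 9), (21, 14)]
Unfold 2 (reflect across v@8): 12 holes -> [(10, 3), (10, 4), (10, 11), (10, 12), (16, 3), (16, 4), (16, 11), (16, 12), (21, 1), (21, 6), (21, 9), (21, 14)]

Answer: 12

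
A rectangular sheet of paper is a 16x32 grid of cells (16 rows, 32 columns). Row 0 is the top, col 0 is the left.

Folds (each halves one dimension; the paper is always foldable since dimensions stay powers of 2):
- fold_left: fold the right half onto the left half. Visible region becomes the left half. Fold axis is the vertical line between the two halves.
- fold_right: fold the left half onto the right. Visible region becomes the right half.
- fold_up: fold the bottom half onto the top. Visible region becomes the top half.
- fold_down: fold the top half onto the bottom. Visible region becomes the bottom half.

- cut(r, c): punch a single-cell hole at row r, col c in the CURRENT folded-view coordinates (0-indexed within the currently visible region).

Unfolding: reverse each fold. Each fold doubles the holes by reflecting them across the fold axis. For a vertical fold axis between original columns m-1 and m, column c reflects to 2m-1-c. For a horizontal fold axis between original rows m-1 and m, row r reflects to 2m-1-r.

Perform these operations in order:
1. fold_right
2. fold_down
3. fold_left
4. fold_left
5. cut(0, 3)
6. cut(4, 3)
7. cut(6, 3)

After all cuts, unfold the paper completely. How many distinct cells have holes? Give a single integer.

Answer: 48

Derivation:
Op 1 fold_right: fold axis v@16; visible region now rows[0,16) x cols[16,32) = 16x16
Op 2 fold_down: fold axis h@8; visible region now rows[8,16) x cols[16,32) = 8x16
Op 3 fold_left: fold axis v@24; visible region now rows[8,16) x cols[16,24) = 8x8
Op 4 fold_left: fold axis v@20; visible region now rows[8,16) x cols[16,20) = 8x4
Op 5 cut(0, 3): punch at orig (8,19); cuts so far [(8, 19)]; region rows[8,16) x cols[16,20) = 8x4
Op 6 cut(4, 3): punch at orig (12,19); cuts so far [(8, 19), (12, 19)]; region rows[8,16) x cols[16,20) = 8x4
Op 7 cut(6, 3): punch at orig (14,19); cuts so far [(8, 19), (12, 19), (14, 19)]; region rows[8,16) x cols[16,20) = 8x4
Unfold 1 (reflect across v@20): 6 holes -> [(8, 19), (8, 20), (12, 19), (12, 20), (14, 19), (14, 20)]
Unfold 2 (reflect across v@24): 12 holes -> [(8, 19), (8, 20), (8, 27), (8, 28), (12, 19), (12, 20), (12, 27), (12, 28), (14, 19), (14, 20), (14, 27), (14, 28)]
Unfold 3 (reflect across h@8): 24 holes -> [(1, 19), (1, 20), (1, 27), (1, 28), (3, 19), (3, 20), (3, 27), (3, 28), (7, 19), (7, 20), (7, 27), (7, 28), (8, 19), (8, 20), (8, 27), (8, 28), (12, 19), (12, 20), (12, 27), (12, 28), (14, 19), (14, 20), (14, 27), (14, 28)]
Unfold 4 (reflect across v@16): 48 holes -> [(1, 3), (1, 4), (1, 11), (1, 12), (1, 19), (1, 20), (1, 27), (1, 28), (3, 3), (3, 4), (3, 11), (3, 12), (3, 19), (3, 20), (3, 27), (3, 28), (7, 3), (7, 4), (7, 11), (7, 12), (7, 19), (7, 20), (7, 27), (7, 28), (8, 3), (8, 4), (8, 11), (8, 12), (8, 19), (8, 20), (8, 27), (8, 28), (12, 3), (12, 4), (12, 11), (12, 12), (12, 19), (12, 20), (12, 27), (12, 28), (14, 3), (14, 4), (14, 11), (14, 12), (14, 19), (14, 20), (14, 27), (14, 28)]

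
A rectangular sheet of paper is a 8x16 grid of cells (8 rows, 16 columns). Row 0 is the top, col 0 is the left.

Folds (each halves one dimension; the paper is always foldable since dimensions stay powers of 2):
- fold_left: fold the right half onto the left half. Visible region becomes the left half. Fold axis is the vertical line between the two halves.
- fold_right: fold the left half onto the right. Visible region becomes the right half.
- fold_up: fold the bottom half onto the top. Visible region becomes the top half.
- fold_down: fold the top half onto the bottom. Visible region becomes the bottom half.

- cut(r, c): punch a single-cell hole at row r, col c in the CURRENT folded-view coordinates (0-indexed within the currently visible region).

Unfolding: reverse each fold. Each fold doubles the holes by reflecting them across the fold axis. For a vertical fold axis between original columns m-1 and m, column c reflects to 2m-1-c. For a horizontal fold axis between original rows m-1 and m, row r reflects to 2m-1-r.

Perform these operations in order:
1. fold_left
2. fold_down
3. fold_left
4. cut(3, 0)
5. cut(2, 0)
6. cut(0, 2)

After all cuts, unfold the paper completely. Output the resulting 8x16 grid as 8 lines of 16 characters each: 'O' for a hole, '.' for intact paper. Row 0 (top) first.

Op 1 fold_left: fold axis v@8; visible region now rows[0,8) x cols[0,8) = 8x8
Op 2 fold_down: fold axis h@4; visible region now rows[4,8) x cols[0,8) = 4x8
Op 3 fold_left: fold axis v@4; visible region now rows[4,8) x cols[0,4) = 4x4
Op 4 cut(3, 0): punch at orig (7,0); cuts so far [(7, 0)]; region rows[4,8) x cols[0,4) = 4x4
Op 5 cut(2, 0): punch at orig (6,0); cuts so far [(6, 0), (7, 0)]; region rows[4,8) x cols[0,4) = 4x4
Op 6 cut(0, 2): punch at orig (4,2); cuts so far [(4, 2), (6, 0), (7, 0)]; region rows[4,8) x cols[0,4) = 4x4
Unfold 1 (reflect across v@4): 6 holes -> [(4, 2), (4, 5), (6, 0), (6, 7), (7, 0), (7, 7)]
Unfold 2 (reflect across h@4): 12 holes -> [(0, 0), (0, 7), (1, 0), (1, 7), (3, 2), (3, 5), (4, 2), (4, 5), (6, 0), (6, 7), (7, 0), (7, 7)]
Unfold 3 (reflect across v@8): 24 holes -> [(0, 0), (0, 7), (0, 8), (0, 15), (1, 0), (1, 7), (1, 8), (1, 15), (3, 2), (3, 5), (3, 10), (3, 13), (4, 2), (4, 5), (4, 10), (4, 13), (6, 0), (6, 7), (6, 8), (6, 15), (7, 0), (7, 7), (7, 8), (7, 15)]

Answer: O......OO......O
O......OO......O
................
..O..O....O..O..
..O..O....O..O..
................
O......OO......O
O......OO......O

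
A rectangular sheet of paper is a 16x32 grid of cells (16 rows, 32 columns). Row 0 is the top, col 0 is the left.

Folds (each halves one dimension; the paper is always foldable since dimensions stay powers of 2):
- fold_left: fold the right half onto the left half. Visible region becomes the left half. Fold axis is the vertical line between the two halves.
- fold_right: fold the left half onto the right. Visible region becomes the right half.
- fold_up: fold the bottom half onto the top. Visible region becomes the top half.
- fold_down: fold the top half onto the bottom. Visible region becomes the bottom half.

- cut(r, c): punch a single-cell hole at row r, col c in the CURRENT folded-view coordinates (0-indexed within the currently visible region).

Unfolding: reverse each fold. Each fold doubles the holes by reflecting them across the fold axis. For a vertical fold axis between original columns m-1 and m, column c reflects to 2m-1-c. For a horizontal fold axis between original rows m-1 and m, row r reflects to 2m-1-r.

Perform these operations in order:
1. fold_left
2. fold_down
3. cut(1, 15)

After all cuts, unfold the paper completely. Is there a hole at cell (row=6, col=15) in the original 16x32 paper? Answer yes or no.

Op 1 fold_left: fold axis v@16; visible region now rows[0,16) x cols[0,16) = 16x16
Op 2 fold_down: fold axis h@8; visible region now rows[8,16) x cols[0,16) = 8x16
Op 3 cut(1, 15): punch at orig (9,15); cuts so far [(9, 15)]; region rows[8,16) x cols[0,16) = 8x16
Unfold 1 (reflect across h@8): 2 holes -> [(6, 15), (9, 15)]
Unfold 2 (reflect across v@16): 4 holes -> [(6, 15), (6, 16), (9, 15), (9, 16)]
Holes: [(6, 15), (6, 16), (9, 15), (9, 16)]

Answer: yes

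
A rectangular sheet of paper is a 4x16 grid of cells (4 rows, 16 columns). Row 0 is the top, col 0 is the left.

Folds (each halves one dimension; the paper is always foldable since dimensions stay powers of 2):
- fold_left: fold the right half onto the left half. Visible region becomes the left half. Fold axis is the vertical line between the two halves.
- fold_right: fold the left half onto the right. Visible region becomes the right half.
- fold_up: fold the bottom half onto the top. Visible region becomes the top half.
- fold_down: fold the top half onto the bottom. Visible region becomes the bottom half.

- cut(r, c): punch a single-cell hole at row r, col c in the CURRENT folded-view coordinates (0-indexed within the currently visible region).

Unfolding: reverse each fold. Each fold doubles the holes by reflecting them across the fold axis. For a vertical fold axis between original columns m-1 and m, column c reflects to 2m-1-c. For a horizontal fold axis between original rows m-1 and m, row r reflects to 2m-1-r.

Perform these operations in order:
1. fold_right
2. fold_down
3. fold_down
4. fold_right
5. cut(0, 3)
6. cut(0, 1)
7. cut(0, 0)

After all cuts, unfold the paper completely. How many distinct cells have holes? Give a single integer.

Answer: 48

Derivation:
Op 1 fold_right: fold axis v@8; visible region now rows[0,4) x cols[8,16) = 4x8
Op 2 fold_down: fold axis h@2; visible region now rows[2,4) x cols[8,16) = 2x8
Op 3 fold_down: fold axis h@3; visible region now rows[3,4) x cols[8,16) = 1x8
Op 4 fold_right: fold axis v@12; visible region now rows[3,4) x cols[12,16) = 1x4
Op 5 cut(0, 3): punch at orig (3,15); cuts so far [(3, 15)]; region rows[3,4) x cols[12,16) = 1x4
Op 6 cut(0, 1): punch at orig (3,13); cuts so far [(3, 13), (3, 15)]; region rows[3,4) x cols[12,16) = 1x4
Op 7 cut(0, 0): punch at orig (3,12); cuts so far [(3, 12), (3, 13), (3, 15)]; region rows[3,4) x cols[12,16) = 1x4
Unfold 1 (reflect across v@12): 6 holes -> [(3, 8), (3, 10), (3, 11), (3, 12), (3, 13), (3, 15)]
Unfold 2 (reflect across h@3): 12 holes -> [(2, 8), (2, 10), (2, 11), (2, 12), (2, 13), (2, 15), (3, 8), (3, 10), (3, 11), (3, 12), (3, 13), (3, 15)]
Unfold 3 (reflect across h@2): 24 holes -> [(0, 8), (0, 10), (0, 11), (0, 12), (0, 13), (0, 15), (1, 8), (1, 10), (1, 11), (1, 12), (1, 13), (1, 15), (2, 8), (2, 10), (2, 11), (2, 12), (2, 13), (2, 15), (3, 8), (3, 10), (3, 11), (3, 12), (3, 13), (3, 15)]
Unfold 4 (reflect across v@8): 48 holes -> [(0, 0), (0, 2), (0, 3), (0, 4), (0, 5), (0, 7), (0, 8), (0, 10), (0, 11), (0, 12), (0, 13), (0, 15), (1, 0), (1, 2), (1, 3), (1, 4), (1, 5), (1, 7), (1, 8), (1, 10), (1, 11), (1, 12), (1, 13), (1, 15), (2, 0), (2, 2), (2, 3), (2, 4), (2, 5), (2, 7), (2, 8), (2, 10), (2, 11), (2, 12), (2, 13), (2, 15), (3, 0), (3, 2), (3, 3), (3, 4), (3, 5), (3, 7), (3, 8), (3, 10), (3, 11), (3, 12), (3, 13), (3, 15)]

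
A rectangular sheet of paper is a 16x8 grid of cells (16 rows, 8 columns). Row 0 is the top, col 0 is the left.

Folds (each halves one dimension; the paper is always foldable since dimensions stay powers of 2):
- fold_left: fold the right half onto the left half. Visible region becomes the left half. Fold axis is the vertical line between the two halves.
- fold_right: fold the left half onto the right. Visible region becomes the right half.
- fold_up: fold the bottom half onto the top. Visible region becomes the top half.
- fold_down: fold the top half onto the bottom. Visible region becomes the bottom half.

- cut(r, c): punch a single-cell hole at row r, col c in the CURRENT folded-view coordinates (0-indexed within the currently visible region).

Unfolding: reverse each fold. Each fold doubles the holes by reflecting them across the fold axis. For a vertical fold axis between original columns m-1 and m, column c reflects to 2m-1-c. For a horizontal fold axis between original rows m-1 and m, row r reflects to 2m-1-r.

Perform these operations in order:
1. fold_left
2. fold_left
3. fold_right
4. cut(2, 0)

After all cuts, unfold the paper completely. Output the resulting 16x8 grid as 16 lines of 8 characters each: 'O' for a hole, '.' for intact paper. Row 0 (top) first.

Op 1 fold_left: fold axis v@4; visible region now rows[0,16) x cols[0,4) = 16x4
Op 2 fold_left: fold axis v@2; visible region now rows[0,16) x cols[0,2) = 16x2
Op 3 fold_right: fold axis v@1; visible region now rows[0,16) x cols[1,2) = 16x1
Op 4 cut(2, 0): punch at orig (2,1); cuts so far [(2, 1)]; region rows[0,16) x cols[1,2) = 16x1
Unfold 1 (reflect across v@1): 2 holes -> [(2, 0), (2, 1)]
Unfold 2 (reflect across v@2): 4 holes -> [(2, 0), (2, 1), (2, 2), (2, 3)]
Unfold 3 (reflect across v@4): 8 holes -> [(2, 0), (2, 1), (2, 2), (2, 3), (2, 4), (2, 5), (2, 6), (2, 7)]

Answer: ........
........
OOOOOOOO
........
........
........
........
........
........
........
........
........
........
........
........
........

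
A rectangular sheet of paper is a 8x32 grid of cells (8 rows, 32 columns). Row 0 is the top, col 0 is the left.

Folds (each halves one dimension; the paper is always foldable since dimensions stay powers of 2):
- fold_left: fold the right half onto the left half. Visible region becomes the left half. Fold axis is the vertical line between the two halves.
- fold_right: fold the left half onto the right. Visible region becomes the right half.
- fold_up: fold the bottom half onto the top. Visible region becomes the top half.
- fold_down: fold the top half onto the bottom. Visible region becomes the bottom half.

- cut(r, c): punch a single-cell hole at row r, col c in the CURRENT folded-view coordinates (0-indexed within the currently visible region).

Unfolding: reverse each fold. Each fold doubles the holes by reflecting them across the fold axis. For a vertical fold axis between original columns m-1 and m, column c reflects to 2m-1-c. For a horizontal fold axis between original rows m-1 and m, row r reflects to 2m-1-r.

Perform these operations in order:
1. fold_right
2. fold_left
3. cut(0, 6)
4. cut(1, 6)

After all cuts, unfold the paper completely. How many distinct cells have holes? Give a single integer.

Op 1 fold_right: fold axis v@16; visible region now rows[0,8) x cols[16,32) = 8x16
Op 2 fold_left: fold axis v@24; visible region now rows[0,8) x cols[16,24) = 8x8
Op 3 cut(0, 6): punch at orig (0,22); cuts so far [(0, 22)]; region rows[0,8) x cols[16,24) = 8x8
Op 4 cut(1, 6): punch at orig (1,22); cuts so far [(0, 22), (1, 22)]; region rows[0,8) x cols[16,24) = 8x8
Unfold 1 (reflect across v@24): 4 holes -> [(0, 22), (0, 25), (1, 22), (1, 25)]
Unfold 2 (reflect across v@16): 8 holes -> [(0, 6), (0, 9), (0, 22), (0, 25), (1, 6), (1, 9), (1, 22), (1, 25)]

Answer: 8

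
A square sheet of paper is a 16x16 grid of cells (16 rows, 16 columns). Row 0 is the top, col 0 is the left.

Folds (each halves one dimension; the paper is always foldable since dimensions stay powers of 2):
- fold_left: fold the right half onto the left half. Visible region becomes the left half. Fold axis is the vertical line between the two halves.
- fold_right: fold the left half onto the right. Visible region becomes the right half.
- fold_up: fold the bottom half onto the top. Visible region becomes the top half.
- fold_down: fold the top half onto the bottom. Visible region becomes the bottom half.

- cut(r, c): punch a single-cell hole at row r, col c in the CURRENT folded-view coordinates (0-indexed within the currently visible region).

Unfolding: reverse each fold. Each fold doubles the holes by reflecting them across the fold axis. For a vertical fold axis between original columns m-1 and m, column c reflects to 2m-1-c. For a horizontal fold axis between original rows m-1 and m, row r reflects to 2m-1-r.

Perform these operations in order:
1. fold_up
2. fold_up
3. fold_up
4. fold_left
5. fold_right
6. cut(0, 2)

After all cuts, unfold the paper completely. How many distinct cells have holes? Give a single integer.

Answer: 32

Derivation:
Op 1 fold_up: fold axis h@8; visible region now rows[0,8) x cols[0,16) = 8x16
Op 2 fold_up: fold axis h@4; visible region now rows[0,4) x cols[0,16) = 4x16
Op 3 fold_up: fold axis h@2; visible region now rows[0,2) x cols[0,16) = 2x16
Op 4 fold_left: fold axis v@8; visible region now rows[0,2) x cols[0,8) = 2x8
Op 5 fold_right: fold axis v@4; visible region now rows[0,2) x cols[4,8) = 2x4
Op 6 cut(0, 2): punch at orig (0,6); cuts so far [(0, 6)]; region rows[0,2) x cols[4,8) = 2x4
Unfold 1 (reflect across v@4): 2 holes -> [(0, 1), (0, 6)]
Unfold 2 (reflect across v@8): 4 holes -> [(0, 1), (0, 6), (0, 9), (0, 14)]
Unfold 3 (reflect across h@2): 8 holes -> [(0, 1), (0, 6), (0, 9), (0, 14), (3, 1), (3, 6), (3, 9), (3, 14)]
Unfold 4 (reflect across h@4): 16 holes -> [(0, 1), (0, 6), (0, 9), (0, 14), (3, 1), (3, 6), (3, 9), (3, 14), (4, 1), (4, 6), (4, 9), (4, 14), (7, 1), (7, 6), (7, 9), (7, 14)]
Unfold 5 (reflect across h@8): 32 holes -> [(0, 1), (0, 6), (0, 9), (0, 14), (3, 1), (3, 6), (3, 9), (3, 14), (4, 1), (4, 6), (4, 9), (4, 14), (7, 1), (7, 6), (7, 9), (7, 14), (8, 1), (8, 6), (8, 9), (8, 14), (11, 1), (11, 6), (11, 9), (11, 14), (12, 1), (12, 6), (12, 9), (12, 14), (15, 1), (15, 6), (15, 9), (15, 14)]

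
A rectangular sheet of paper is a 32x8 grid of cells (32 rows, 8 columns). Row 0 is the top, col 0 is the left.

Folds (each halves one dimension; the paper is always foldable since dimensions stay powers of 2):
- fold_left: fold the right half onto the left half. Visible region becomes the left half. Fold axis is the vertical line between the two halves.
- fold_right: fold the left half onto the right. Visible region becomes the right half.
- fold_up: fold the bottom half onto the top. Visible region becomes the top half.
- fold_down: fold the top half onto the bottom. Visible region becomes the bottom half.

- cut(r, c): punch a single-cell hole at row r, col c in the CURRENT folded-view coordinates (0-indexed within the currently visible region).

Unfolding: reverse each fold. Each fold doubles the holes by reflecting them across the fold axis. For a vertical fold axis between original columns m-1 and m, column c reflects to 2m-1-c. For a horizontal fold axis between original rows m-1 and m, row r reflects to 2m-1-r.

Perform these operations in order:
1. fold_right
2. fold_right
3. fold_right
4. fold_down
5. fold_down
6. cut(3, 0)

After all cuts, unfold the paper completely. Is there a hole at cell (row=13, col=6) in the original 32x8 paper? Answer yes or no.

Answer: no

Derivation:
Op 1 fold_right: fold axis v@4; visible region now rows[0,32) x cols[4,8) = 32x4
Op 2 fold_right: fold axis v@6; visible region now rows[0,32) x cols[6,8) = 32x2
Op 3 fold_right: fold axis v@7; visible region now rows[0,32) x cols[7,8) = 32x1
Op 4 fold_down: fold axis h@16; visible region now rows[16,32) x cols[7,8) = 16x1
Op 5 fold_down: fold axis h@24; visible region now rows[24,32) x cols[7,8) = 8x1
Op 6 cut(3, 0): punch at orig (27,7); cuts so far [(27, 7)]; region rows[24,32) x cols[7,8) = 8x1
Unfold 1 (reflect across h@24): 2 holes -> [(20, 7), (27, 7)]
Unfold 2 (reflect across h@16): 4 holes -> [(4, 7), (11, 7), (20, 7), (27, 7)]
Unfold 3 (reflect across v@7): 8 holes -> [(4, 6), (4, 7), (11, 6), (11, 7), (20, 6), (20, 7), (27, 6), (27, 7)]
Unfold 4 (reflect across v@6): 16 holes -> [(4, 4), (4, 5), (4, 6), (4, 7), (11, 4), (11, 5), (11, 6), (11, 7), (20, 4), (20, 5), (20, 6), (20, 7), (27, 4), (27, 5), (27, 6), (27, 7)]
Unfold 5 (reflect across v@4): 32 holes -> [(4, 0), (4, 1), (4, 2), (4, 3), (4, 4), (4, 5), (4, 6), (4, 7), (11, 0), (11, 1), (11, 2), (11, 3), (11, 4), (11, 5), (11, 6), (11, 7), (20, 0), (20, 1), (20, 2), (20, 3), (20, 4), (20, 5), (20, 6), (20, 7), (27, 0), (27, 1), (27, 2), (27, 3), (27, 4), (27, 5), (27, 6), (27, 7)]
Holes: [(4, 0), (4, 1), (4, 2), (4, 3), (4, 4), (4, 5), (4, 6), (4, 7), (11, 0), (11, 1), (11, 2), (11, 3), (11, 4), (11, 5), (11, 6), (11, 7), (20, 0), (20, 1), (20, 2), (20, 3), (20, 4), (20, 5), (20, 6), (20, 7), (27, 0), (27, 1), (27, 2), (27, 3), (27, 4), (27, 5), (27, 6), (27, 7)]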